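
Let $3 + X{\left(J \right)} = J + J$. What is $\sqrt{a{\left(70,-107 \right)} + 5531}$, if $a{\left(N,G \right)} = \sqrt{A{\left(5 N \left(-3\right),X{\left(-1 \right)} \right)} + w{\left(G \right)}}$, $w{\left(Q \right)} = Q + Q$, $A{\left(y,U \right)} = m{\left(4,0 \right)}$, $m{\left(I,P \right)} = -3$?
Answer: $\sqrt{5531 + i \sqrt{217}} \approx 74.371 + 0.099 i$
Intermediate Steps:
$X{\left(J \right)} = -3 + 2 J$ ($X{\left(J \right)} = -3 + \left(J + J\right) = -3 + 2 J$)
$A{\left(y,U \right)} = -3$
$w{\left(Q \right)} = 2 Q$
$a{\left(N,G \right)} = \sqrt{-3 + 2 G}$
$\sqrt{a{\left(70,-107 \right)} + 5531} = \sqrt{\sqrt{-3 + 2 \left(-107\right)} + 5531} = \sqrt{\sqrt{-3 - 214} + 5531} = \sqrt{\sqrt{-217} + 5531} = \sqrt{i \sqrt{217} + 5531} = \sqrt{5531 + i \sqrt{217}}$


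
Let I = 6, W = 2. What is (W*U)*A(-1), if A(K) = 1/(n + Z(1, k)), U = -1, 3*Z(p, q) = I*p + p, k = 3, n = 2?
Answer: -6/13 ≈ -0.46154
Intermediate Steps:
Z(p, q) = 7*p/3 (Z(p, q) = (6*p + p)/3 = (7*p)/3 = 7*p/3)
A(K) = 3/13 (A(K) = 1/(2 + (7/3)*1) = 1/(2 + 7/3) = 1/(13/3) = 3/13)
(W*U)*A(-1) = (2*(-1))*(3/13) = -2*3/13 = -6/13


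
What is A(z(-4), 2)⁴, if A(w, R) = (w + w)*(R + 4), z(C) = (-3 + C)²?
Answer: 119538913536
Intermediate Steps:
A(w, R) = 2*w*(4 + R) (A(w, R) = (2*w)*(4 + R) = 2*w*(4 + R))
A(z(-4), 2)⁴ = (2*(-3 - 4)²*(4 + 2))⁴ = (2*(-7)²*6)⁴ = (2*49*6)⁴ = 588⁴ = 119538913536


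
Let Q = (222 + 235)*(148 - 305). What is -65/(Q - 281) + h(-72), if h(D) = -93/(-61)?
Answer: 1340551/878766 ≈ 1.5255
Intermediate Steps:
Q = -71749 (Q = 457*(-157) = -71749)
h(D) = 93/61 (h(D) = -93*(-1/61) = 93/61)
-65/(Q - 281) + h(-72) = -65/(-71749 - 281) + 93/61 = -65/(-72030) + 93/61 = -1/72030*(-65) + 93/61 = 13/14406 + 93/61 = 1340551/878766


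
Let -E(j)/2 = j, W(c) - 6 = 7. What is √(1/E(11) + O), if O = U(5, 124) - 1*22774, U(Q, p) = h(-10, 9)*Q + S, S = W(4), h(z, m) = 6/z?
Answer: I*√11017798/22 ≈ 150.88*I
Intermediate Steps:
W(c) = 13 (W(c) = 6 + 7 = 13)
E(j) = -2*j
S = 13
U(Q, p) = 13 - 3*Q/5 (U(Q, p) = (6/(-10))*Q + 13 = (6*(-⅒))*Q + 13 = -3*Q/5 + 13 = 13 - 3*Q/5)
O = -22764 (O = (13 - ⅗*5) - 1*22774 = (13 - 3) - 22774 = 10 - 22774 = -22764)
√(1/E(11) + O) = √(1/(-2*11) - 22764) = √(1/(-22) - 22764) = √(-1/22 - 22764) = √(-500809/22) = I*√11017798/22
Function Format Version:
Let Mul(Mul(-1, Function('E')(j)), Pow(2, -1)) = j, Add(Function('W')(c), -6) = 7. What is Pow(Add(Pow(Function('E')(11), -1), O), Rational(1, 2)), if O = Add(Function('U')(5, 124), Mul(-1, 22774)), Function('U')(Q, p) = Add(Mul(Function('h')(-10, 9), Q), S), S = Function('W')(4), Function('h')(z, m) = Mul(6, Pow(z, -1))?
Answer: Mul(Rational(1, 22), I, Pow(11017798, Rational(1, 2))) ≈ Mul(150.88, I)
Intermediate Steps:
Function('W')(c) = 13 (Function('W')(c) = Add(6, 7) = 13)
Function('E')(j) = Mul(-2, j)
S = 13
Function('U')(Q, p) = Add(13, Mul(Rational(-3, 5), Q)) (Function('U')(Q, p) = Add(Mul(Mul(6, Pow(-10, -1)), Q), 13) = Add(Mul(Mul(6, Rational(-1, 10)), Q), 13) = Add(Mul(Rational(-3, 5), Q), 13) = Add(13, Mul(Rational(-3, 5), Q)))
O = -22764 (O = Add(Add(13, Mul(Rational(-3, 5), 5)), Mul(-1, 22774)) = Add(Add(13, -3), -22774) = Add(10, -22774) = -22764)
Pow(Add(Pow(Function('E')(11), -1), O), Rational(1, 2)) = Pow(Add(Pow(Mul(-2, 11), -1), -22764), Rational(1, 2)) = Pow(Add(Pow(-22, -1), -22764), Rational(1, 2)) = Pow(Add(Rational(-1, 22), -22764), Rational(1, 2)) = Pow(Rational(-500809, 22), Rational(1, 2)) = Mul(Rational(1, 22), I, Pow(11017798, Rational(1, 2)))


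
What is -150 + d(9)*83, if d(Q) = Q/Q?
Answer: -67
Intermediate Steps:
d(Q) = 1
-150 + d(9)*83 = -150 + 1*83 = -150 + 83 = -67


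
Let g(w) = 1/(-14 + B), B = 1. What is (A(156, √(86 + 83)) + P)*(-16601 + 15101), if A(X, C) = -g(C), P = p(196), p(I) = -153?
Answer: 2982000/13 ≈ 2.2938e+5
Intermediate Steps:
P = -153
g(w) = -1/13 (g(w) = 1/(-14 + 1) = 1/(-13) = -1/13)
A(X, C) = 1/13 (A(X, C) = -1*(-1/13) = 1/13)
(A(156, √(86 + 83)) + P)*(-16601 + 15101) = (1/13 - 153)*(-16601 + 15101) = -1988/13*(-1500) = 2982000/13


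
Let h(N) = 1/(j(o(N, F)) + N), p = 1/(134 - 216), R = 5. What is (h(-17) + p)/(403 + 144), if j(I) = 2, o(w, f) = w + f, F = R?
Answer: -97/672810 ≈ -0.00014417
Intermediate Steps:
F = 5
o(w, f) = f + w
p = -1/82 (p = 1/(-82) = -1/82 ≈ -0.012195)
h(N) = 1/(2 + N)
(h(-17) + p)/(403 + 144) = (1/(2 - 17) - 1/82)/(403 + 144) = (1/(-15) - 1/82)/547 = (-1/15 - 1/82)*(1/547) = -97/1230*1/547 = -97/672810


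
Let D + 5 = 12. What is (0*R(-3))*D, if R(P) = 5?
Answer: 0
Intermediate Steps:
D = 7 (D = -5 + 12 = 7)
(0*R(-3))*D = (0*5)*7 = 0*7 = 0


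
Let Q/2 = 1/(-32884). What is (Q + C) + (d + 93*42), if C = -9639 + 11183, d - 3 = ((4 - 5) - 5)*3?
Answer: 89362269/16442 ≈ 5435.0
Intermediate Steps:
d = -15 (d = 3 + ((4 - 5) - 5)*3 = 3 + (-1 - 5)*3 = 3 - 6*3 = 3 - 18 = -15)
C = 1544
Q = -1/16442 (Q = 2/(-32884) = 2*(-1/32884) = -1/16442 ≈ -6.0820e-5)
(Q + C) + (d + 93*42) = (-1/16442 + 1544) + (-15 + 93*42) = 25386447/16442 + (-15 + 3906) = 25386447/16442 + 3891 = 89362269/16442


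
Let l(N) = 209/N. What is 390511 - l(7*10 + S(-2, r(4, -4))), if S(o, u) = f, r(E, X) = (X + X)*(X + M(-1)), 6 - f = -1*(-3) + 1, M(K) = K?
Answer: 28116583/72 ≈ 3.9051e+5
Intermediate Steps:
f = 2 (f = 6 - (-1*(-3) + 1) = 6 - (3 + 1) = 6 - 1*4 = 6 - 4 = 2)
r(E, X) = 2*X*(-1 + X) (r(E, X) = (X + X)*(X - 1) = (2*X)*(-1 + X) = 2*X*(-1 + X))
S(o, u) = 2
390511 - l(7*10 + S(-2, r(4, -4))) = 390511 - 209/(7*10 + 2) = 390511 - 209/(70 + 2) = 390511 - 209/72 = 28116583/72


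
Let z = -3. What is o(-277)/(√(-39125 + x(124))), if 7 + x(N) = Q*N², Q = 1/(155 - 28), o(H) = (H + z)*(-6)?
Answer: -840*I*√157301819/1238597 ≈ -8.5058*I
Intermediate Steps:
o(H) = 18 - 6*H (o(H) = (H - 3)*(-6) = (-3 + H)*(-6) = 18 - 6*H)
Q = 1/127 ≈ 0.0078740
x(N) = -7 + N²/127
o(-277)/(√(-39125 + x(124))) = (18 - 6*(-277))/(√(-39125 + (-7 + (1/127)*124²))) = (18 + 1662)/(√(-39125 + (-7 + (1/127)*15376))) = 1680/(√(-39125 + (-7 + 15376/127))) = 1680/(√(-39125 + 14487/127)) = 1680/(√(-4954388/127)) = 1680/((2*I*√157301819/127)) = 1680*(-I*√157301819/2477194) = -840*I*√157301819/1238597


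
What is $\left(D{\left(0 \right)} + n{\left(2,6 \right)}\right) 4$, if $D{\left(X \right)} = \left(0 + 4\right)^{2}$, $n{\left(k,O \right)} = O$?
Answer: $88$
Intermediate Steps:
$D{\left(X \right)} = 16$ ($D{\left(X \right)} = 4^{2} = 16$)
$\left(D{\left(0 \right)} + n{\left(2,6 \right)}\right) 4 = \left(16 + 6\right) 4 = 22 \cdot 4 = 88$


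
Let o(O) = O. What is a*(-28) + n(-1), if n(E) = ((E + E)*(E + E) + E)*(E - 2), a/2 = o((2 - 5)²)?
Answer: -513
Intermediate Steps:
a = 18 (a = 2*(2 - 5)² = 2*(-3)² = 2*9 = 18)
n(E) = (-2 + E)*(E + 4*E²) (n(E) = ((2*E)*(2*E) + E)*(-2 + E) = (4*E² + E)*(-2 + E) = (E + 4*E²)*(-2 + E) = (-2 + E)*(E + 4*E²))
a*(-28) + n(-1) = 18*(-28) - (-2 - 7*(-1) + 4*(-1)²) = -504 - (-2 + 7 + 4*1) = -504 - (-2 + 7 + 4) = -504 - 1*9 = -504 - 9 = -513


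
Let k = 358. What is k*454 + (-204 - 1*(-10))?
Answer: 162338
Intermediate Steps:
k*454 + (-204 - 1*(-10)) = 358*454 + (-204 - 1*(-10)) = 162532 + (-204 + 10) = 162532 - 194 = 162338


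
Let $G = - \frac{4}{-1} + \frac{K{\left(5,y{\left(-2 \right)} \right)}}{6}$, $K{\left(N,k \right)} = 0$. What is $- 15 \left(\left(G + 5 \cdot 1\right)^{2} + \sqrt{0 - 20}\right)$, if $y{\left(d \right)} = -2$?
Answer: $-1215 - 30 i \sqrt{5} \approx -1215.0 - 67.082 i$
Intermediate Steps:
$G = 4$ ($G = - \frac{4}{-1} + \frac{0}{6} = \left(-4\right) \left(-1\right) + 0 \cdot \frac{1}{6} = 4 + 0 = 4$)
$- 15 \left(\left(G + 5 \cdot 1\right)^{2} + \sqrt{0 - 20}\right) = - 15 \left(\left(4 + 5 \cdot 1\right)^{2} + \sqrt{0 - 20}\right) = - 15 \left(\left(4 + 5\right)^{2} + \sqrt{-20}\right) = - 15 \left(9^{2} + 2 i \sqrt{5}\right) = - 15 \left(81 + 2 i \sqrt{5}\right) = -1215 - 30 i \sqrt{5}$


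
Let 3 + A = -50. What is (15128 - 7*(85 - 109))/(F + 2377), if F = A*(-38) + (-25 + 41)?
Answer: 15296/4407 ≈ 3.4708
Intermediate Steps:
A = -53 (A = -3 - 50 = -53)
F = 2030 (F = -53*(-38) + (-25 + 41) = 2014 + 16 = 2030)
(15128 - 7*(85 - 109))/(F + 2377) = (15128 - 7*(85 - 109))/(2030 + 2377) = (15128 - 7*(-24))/4407 = (15128 + 168)*(1/4407) = 15296*(1/4407) = 15296/4407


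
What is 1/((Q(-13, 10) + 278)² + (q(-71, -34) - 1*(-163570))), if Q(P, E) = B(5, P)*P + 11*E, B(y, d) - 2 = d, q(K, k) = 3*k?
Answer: 1/445429 ≈ 2.2450e-6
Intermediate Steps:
B(y, d) = 2 + d
Q(P, E) = 11*E + P*(2 + P) (Q(P, E) = (2 + P)*P + 11*E = P*(2 + P) + 11*E = 11*E + P*(2 + P))
1/((Q(-13, 10) + 278)² + (q(-71, -34) - 1*(-163570))) = 1/(((11*10 - 13*(2 - 13)) + 278)² + (3*(-34) - 1*(-163570))) = 1/(((110 - 13*(-11)) + 278)² + (-102 + 163570)) = 1/(((110 + 143) + 278)² + 163468) = 1/((253 + 278)² + 163468) = 1/(531² + 163468) = 1/(281961 + 163468) = 1/445429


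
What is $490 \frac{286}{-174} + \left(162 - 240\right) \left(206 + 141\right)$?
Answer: $- \frac{2424812}{87} \approx -27871.0$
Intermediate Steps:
$490 \frac{286}{-174} + \left(162 - 240\right) \left(206 + 141\right) = 490 \cdot 286 \left(- \frac{1}{174}\right) - 27066 = 490 \left(- \frac{143}{87}\right) - 27066 = - \frac{70070}{87} - 27066 = - \frac{2424812}{87}$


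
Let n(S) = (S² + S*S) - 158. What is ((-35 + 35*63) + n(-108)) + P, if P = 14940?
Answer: 40280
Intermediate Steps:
n(S) = -158 + 2*S² (n(S) = (S² + S²) - 158 = 2*S² - 158 = -158 + 2*S²)
((-35 + 35*63) + n(-108)) + P = ((-35 + 35*63) + (-158 + 2*(-108)²)) + 14940 = ((-35 + 2205) + (-158 + 2*11664)) + 14940 = (2170 + (-158 + 23328)) + 14940 = (2170 + 23170) + 14940 = 25340 + 14940 = 40280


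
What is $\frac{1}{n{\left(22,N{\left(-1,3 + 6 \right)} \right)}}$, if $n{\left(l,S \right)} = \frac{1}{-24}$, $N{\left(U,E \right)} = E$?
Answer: $-24$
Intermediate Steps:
$n{\left(l,S \right)} = - \frac{1}{24}$
$\frac{1}{n{\left(22,N{\left(-1,3 + 6 \right)} \right)}} = \frac{1}{- \frac{1}{24}} = -24$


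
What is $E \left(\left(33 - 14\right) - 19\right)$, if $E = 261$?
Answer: $0$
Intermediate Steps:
$E \left(\left(33 - 14\right) - 19\right) = 261 \left(\left(33 - 14\right) - 19\right) = 261 \left(19 - 19\right) = 261 \cdot 0 = 0$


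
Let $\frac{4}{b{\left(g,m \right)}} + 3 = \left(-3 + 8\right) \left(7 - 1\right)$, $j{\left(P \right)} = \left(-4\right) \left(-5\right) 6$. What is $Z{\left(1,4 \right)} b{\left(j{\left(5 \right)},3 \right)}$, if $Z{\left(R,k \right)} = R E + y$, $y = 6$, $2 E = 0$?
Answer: $\frac{8}{9} \approx 0.88889$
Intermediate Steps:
$E = 0$ ($E = \frac{1}{2} \cdot 0 = 0$)
$j{\left(P \right)} = 120$ ($j{\left(P \right)} = 20 \cdot 6 = 120$)
$b{\left(g,m \right)} = \frac{4}{27}$ ($b{\left(g,m \right)} = \frac{4}{-3 + \left(-3 + 8\right) \left(7 - 1\right)} = \frac{4}{-3 + 5 \cdot 6} = \frac{4}{-3 + 30} = \frac{4}{27}$)
$Z{\left(R,k \right)} = 6$ ($Z{\left(R,k \right)} = R 0 + 6 = 0 + 6 = 6$)
$Z{\left(1,4 \right)} b{\left(j{\left(5 \right)},3 \right)} = 6 \cdot \frac{4}{27} = \frac{8}{9}$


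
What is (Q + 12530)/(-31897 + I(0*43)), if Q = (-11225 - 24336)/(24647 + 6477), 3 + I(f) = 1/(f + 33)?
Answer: -12868289247/32764203676 ≈ -0.39275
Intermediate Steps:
I(f) = -3 + 1/(33 + f) (I(f) = -3 + 1/(f + 33) = -3 + 1/(33 + f))
Q = -35561/31124 ≈ -1.1426
(Q + 12530)/(-31897 + I(0*43)) = (-35561/31124 + 12530)/(-31897 + (-98 - 0*43)/(33 + 0*43)) = 389948159/(31124*(-31897 + (-98 - 3*0)/(33 + 0))) = 389948159/(31124*(-31897 + (-98 + 0)/33)) = 389948159/(31124*(-31897 + (1/33)*(-98))) = 389948159/(31124*(-31897 - 98/33)) = 389948159/(31124*(-1052699/33)) = (389948159/31124)*(-33/1052699) = -12868289247/32764203676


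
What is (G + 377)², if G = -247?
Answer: 16900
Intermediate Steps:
(G + 377)² = (-247 + 377)² = 130² = 16900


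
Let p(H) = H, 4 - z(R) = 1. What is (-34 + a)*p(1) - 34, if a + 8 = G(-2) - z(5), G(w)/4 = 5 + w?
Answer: -67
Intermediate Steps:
z(R) = 3 (z(R) = 4 - 1*1 = 4 - 1 = 3)
G(w) = 20 + 4*w (G(w) = 4*(5 + w) = 20 + 4*w)
a = 1 (a = -8 + ((20 + 4*(-2)) - 1*3) = -8 + ((20 - 8) - 3) = -8 + (12 - 3) = -8 + 9 = 1)
(-34 + a)*p(1) - 34 = (-34 + 1)*1 - 34 = -33*1 - 34 = -33 - 34 = -67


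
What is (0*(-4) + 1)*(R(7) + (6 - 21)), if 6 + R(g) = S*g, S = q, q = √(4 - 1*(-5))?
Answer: 0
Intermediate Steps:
q = 3 (q = √(4 + 5) = √9 = 3)
S = 3
R(g) = -6 + 3*g
(0*(-4) + 1)*(R(7) + (6 - 21)) = (0*(-4) + 1)*((-6 + 3*7) + (6 - 21)) = (0 + 1)*((-6 + 21) - 15) = 1*(15 - 15) = 1*0 = 0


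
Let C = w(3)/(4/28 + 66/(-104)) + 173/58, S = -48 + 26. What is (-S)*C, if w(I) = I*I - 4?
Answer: -820523/5191 ≈ -158.07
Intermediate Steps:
w(I) = -4 + I**2 (w(I) = I**2 - 4 = -4 + I**2)
S = -22
C = -74593/10382 (C = (-4 + 3**2)/(4/28 + 66/(-104)) + 173/58 = (-4 + 9)/(4*(1/28) + 66*(-1/104)) + 173*(1/58) = 5/(1/7 - 33/52) + 173/58 = 5/(-179/364) + 173/58 = 5*(-364/179) + 173/58 = -1820/179 + 173/58 = -74593/10382 ≈ -7.1848)
(-S)*C = -1*(-22)*(-74593/10382) = 22*(-74593/10382) = -820523/5191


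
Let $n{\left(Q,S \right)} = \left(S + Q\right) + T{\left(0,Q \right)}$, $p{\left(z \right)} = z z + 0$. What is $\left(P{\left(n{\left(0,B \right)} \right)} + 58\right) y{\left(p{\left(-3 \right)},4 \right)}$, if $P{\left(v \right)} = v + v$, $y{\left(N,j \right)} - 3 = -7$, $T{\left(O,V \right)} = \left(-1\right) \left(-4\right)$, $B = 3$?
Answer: $-288$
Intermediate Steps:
$T{\left(O,V \right)} = 4$
$p{\left(z \right)} = z^{2}$ ($p{\left(z \right)} = z^{2} + 0 = z^{2}$)
$y{\left(N,j \right)} = -4$ ($y{\left(N,j \right)} = 3 - 7 = -4$)
$n{\left(Q,S \right)} = 4 + Q + S$ ($n{\left(Q,S \right)} = \left(S + Q\right) + 4 = \left(Q + S\right) + 4 = 4 + Q + S$)
$P{\left(v \right)} = 2 v$
$\left(P{\left(n{\left(0,B \right)} \right)} + 58\right) y{\left(p{\left(-3 \right)},4 \right)} = \left(2 \left(4 + 0 + 3\right) + 58\right) \left(-4\right) = \left(2 \cdot 7 + 58\right) \left(-4\right) = \left(14 + 58\right) \left(-4\right) = 72 \left(-4\right) = -288$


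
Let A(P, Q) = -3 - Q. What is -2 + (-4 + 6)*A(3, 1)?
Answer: -10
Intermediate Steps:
-2 + (-4 + 6)*A(3, 1) = -2 + (-4 + 6)*(-3 - 1*1) = -2 + 2*(-3 - 1) = -2 + 2*(-4) = -2 - 8 = -10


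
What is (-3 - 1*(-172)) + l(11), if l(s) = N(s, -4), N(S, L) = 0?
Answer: 169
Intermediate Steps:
l(s) = 0
(-3 - 1*(-172)) + l(11) = (-3 - 1*(-172)) + 0 = (-3 + 172) + 0 = 169 + 0 = 169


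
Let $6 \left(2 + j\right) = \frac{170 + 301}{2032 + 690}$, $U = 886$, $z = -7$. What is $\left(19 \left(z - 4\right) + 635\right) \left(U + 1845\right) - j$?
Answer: $\frac{6333592995}{5444} \approx 1.1634 \cdot 10^{6}$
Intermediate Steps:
$j = - \frac{10731}{5444}$ ($j = -2 + \frac{\left(170 + 301\right) \frac{1}{2032 + 690}}{6} = -2 + \frac{471 \cdot \frac{1}{2722}}{6} = -2 + \frac{1}{6} \cdot \frac{471}{2722} = -2 + \frac{157}{5444} = - \frac{10731}{5444} \approx -1.9712$)
$\left(19 \left(z - 4\right) + 635\right) \left(U + 1845\right) - j = \left(19 \left(-7 - 4\right) + 635\right) \left(886 + 1845\right) - - \frac{10731}{5444} = \left(19 \left(-11\right) + 635\right) 2731 + \frac{10731}{5444} = \left(-209 + 635\right) 2731 + \frac{10731}{5444} = 426 \cdot 2731 + \frac{10731}{5444} = 1163406 + \frac{10731}{5444} = \frac{6333592995}{5444}$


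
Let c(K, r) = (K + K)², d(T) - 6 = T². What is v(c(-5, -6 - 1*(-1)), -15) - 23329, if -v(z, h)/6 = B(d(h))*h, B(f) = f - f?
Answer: -23329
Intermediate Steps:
d(T) = 6 + T²
B(f) = 0
c(K, r) = 4*K² (c(K, r) = (2*K)² = 4*K²)
v(z, h) = 0 (v(z, h) = -0*h = -6*0 = 0)
v(c(-5, -6 - 1*(-1)), -15) - 23329 = 0 - 23329 = -23329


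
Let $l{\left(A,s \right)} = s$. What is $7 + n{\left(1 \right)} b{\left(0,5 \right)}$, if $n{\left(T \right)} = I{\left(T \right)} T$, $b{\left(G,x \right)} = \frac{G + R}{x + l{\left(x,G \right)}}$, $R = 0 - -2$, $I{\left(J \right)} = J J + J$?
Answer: $\frac{39}{5} \approx 7.8$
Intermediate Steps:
$I{\left(J \right)} = J + J^{2}$ ($I{\left(J \right)} = J^{2} + J = J + J^{2}$)
$R = 2$ ($R = 0 + 2 = 2$)
$b{\left(G,x \right)} = \frac{2 + G}{G + x}$ ($b{\left(G,x \right)} = \frac{G + 2}{x + G} = \frac{2 + G}{G + x}$)
$n{\left(T \right)} = T^{2} \left(1 + T\right)$ ($n{\left(T \right)} = T \left(1 + T\right) T = T^{2} \left(1 + T\right)$)
$7 + n{\left(1 \right)} b{\left(0,5 \right)} = 7 + 1^{2} \left(1 + 1\right) \frac{2 + 0}{0 + 5} = 7 + 1 \cdot 2 \cdot \frac{1}{5} \cdot 2 = 7 + 2 \cdot \frac{1}{5} \cdot 2 = 7 + 2 \cdot \frac{2}{5} = 7 + \frac{4}{5} = \frac{39}{5}$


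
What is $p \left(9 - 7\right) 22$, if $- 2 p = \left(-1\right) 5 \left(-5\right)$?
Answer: $-550$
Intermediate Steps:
$p = - \frac{25}{2}$ ($p = - \frac{\left(-1\right) 5 \left(-5\right)}{2} = - \frac{\left(-5\right) \left(-5\right)}{2} = \left(- \frac{1}{2}\right) 25 = - \frac{25}{2} \approx -12.5$)
$p \left(9 - 7\right) 22 = - \frac{25 \left(9 - 7\right)}{2} \cdot 22 = \left(- \frac{25}{2}\right) 2 \cdot 22 = \left(-25\right) 22 = -550$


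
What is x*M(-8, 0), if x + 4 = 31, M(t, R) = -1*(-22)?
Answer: 594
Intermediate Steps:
M(t, R) = 22
x = 27 (x = -4 + 31 = 27)
x*M(-8, 0) = 27*22 = 594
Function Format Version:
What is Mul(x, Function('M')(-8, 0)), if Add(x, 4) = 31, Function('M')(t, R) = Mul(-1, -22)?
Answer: 594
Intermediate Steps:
Function('M')(t, R) = 22
x = 27 (x = Add(-4, 31) = 27)
Mul(x, Function('M')(-8, 0)) = Mul(27, 22) = 594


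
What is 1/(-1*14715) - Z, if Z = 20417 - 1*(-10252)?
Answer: -451294336/14715 ≈ -30669.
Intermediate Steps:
Z = 30669 (Z = 20417 + 10252 = 30669)
1/(-1*14715) - Z = 1/(-1*14715) - 1*30669 = 1/(-14715) - 30669 = -1/14715 - 30669 = -451294336/14715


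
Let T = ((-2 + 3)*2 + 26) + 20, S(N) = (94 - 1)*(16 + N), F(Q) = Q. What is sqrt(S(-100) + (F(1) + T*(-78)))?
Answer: I*sqrt(11555) ≈ 107.49*I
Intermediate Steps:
S(N) = 1488 + 93*N (S(N) = 93*(16 + N) = 1488 + 93*N)
T = 48 (T = (1*2 + 26) + 20 = (2 + 26) + 20 = 28 + 20 = 48)
sqrt(S(-100) + (F(1) + T*(-78))) = sqrt((1488 + 93*(-100)) + (1 + 48*(-78))) = sqrt((1488 - 9300) + (1 - 3744)) = sqrt(-7812 - 3743) = sqrt(-11555) = I*sqrt(11555)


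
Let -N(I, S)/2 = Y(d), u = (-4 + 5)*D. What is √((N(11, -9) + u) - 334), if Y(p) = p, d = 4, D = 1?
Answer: I*√341 ≈ 18.466*I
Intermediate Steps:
u = 1 (u = (-4 + 5)*1 = 1*1 = 1)
N(I, S) = -8 (N(I, S) = -2*4 = -8)
√((N(11, -9) + u) - 334) = √((-8 + 1) - 334) = √(-7 - 334) = √(-341) = I*√341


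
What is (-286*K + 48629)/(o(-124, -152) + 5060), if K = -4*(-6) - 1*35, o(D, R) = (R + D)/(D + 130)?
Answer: 475/46 ≈ 10.326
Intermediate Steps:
o(D, R) = (D + R)/(130 + D)
K = -11 (K = 24 - 35 = -11)
(-286*K + 48629)/(o(-124, -152) + 5060) = (-286*(-11) + 48629)/((-124 - 152)/(130 - 124) + 5060) = (3146 + 48629)/(-276/6 + 5060) = 51775/((1/6)*(-276) + 5060) = 51775/(-46 + 5060) = 51775/5014 = 51775*(1/5014) = 475/46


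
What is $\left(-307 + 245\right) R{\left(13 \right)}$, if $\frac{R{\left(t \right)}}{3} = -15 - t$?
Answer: $5208$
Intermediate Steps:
$R{\left(t \right)} = -45 - 3 t$ ($R{\left(t \right)} = 3 \left(-15 - t\right) = -45 - 3 t$)
$\left(-307 + 245\right) R{\left(13 \right)} = \left(-307 + 245\right) \left(-45 - 39\right) = - 62 \left(-45 - 39\right) = \left(-62\right) \left(-84\right) = 5208$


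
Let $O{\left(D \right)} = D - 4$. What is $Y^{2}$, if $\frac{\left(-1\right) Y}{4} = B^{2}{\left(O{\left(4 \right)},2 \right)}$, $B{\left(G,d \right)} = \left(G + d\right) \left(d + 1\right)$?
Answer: $20736$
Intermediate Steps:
$O{\left(D \right)} = -4 + D$ ($O{\left(D \right)} = D - 4 = -4 + D$)
$B{\left(G,d \right)} = \left(1 + d\right) \left(G + d\right)$ ($B{\left(G,d \right)} = \left(G + d\right) \left(1 + d\right) = \left(1 + d\right) \left(G + d\right)$)
$Y = -144$ ($Y = - 4 \left(\left(-4 + 4\right) + 2 + 2^{2} + \left(-4 + 4\right) 2\right)^{2} = - 4 \left(0 + 2 + 4 + 0 \cdot 2\right)^{2} = - 4 \left(0 + 2 + 4 + 0\right)^{2} = - 4 \cdot 6^{2} = \left(-4\right) 36 = -144$)
$Y^{2} = \left(-144\right)^{2} = 20736$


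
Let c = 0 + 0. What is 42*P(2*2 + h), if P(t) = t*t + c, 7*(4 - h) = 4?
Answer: 16224/7 ≈ 2317.7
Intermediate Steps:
h = 24/7 (h = 4 - ⅐*4 = 4 - 4/7 = 24/7 ≈ 3.4286)
c = 0
P(t) = t² (P(t) = t*t + 0 = t² + 0 = t²)
42*P(2*2 + h) = 42*(2*2 + 24/7)² = 42*(4 + 24/7)² = 42*(52/7)² = 42*(2704/49) = 16224/7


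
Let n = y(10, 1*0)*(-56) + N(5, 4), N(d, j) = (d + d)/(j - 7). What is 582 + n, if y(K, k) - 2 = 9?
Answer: -112/3 ≈ -37.333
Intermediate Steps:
y(K, k) = 11 (y(K, k) = 2 + 9 = 11)
N(d, j) = 2*d/(-7 + j) (N(d, j) = (2*d)/(-7 + j) = 2*d/(-7 + j))
n = -1858/3 (n = 11*(-56) + 2*5/(-7 + 4) = -616 + 2*5/(-3) = -616 + 2*5*(-1/3) = -616 - 10/3 = -1858/3 ≈ -619.33)
582 + n = 582 - 1858/3 = -112/3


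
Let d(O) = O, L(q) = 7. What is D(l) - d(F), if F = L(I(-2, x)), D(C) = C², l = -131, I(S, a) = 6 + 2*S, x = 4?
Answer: 17154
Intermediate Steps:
F = 7
D(l) - d(F) = (-131)² - 1*7 = 17161 - 7 = 17154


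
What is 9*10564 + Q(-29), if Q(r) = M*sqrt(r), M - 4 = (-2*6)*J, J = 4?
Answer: 95076 - 44*I*sqrt(29) ≈ 95076.0 - 236.95*I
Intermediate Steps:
M = -44 (M = 4 - 2*6*4 = 4 - 12*4 = 4 - 48 = -44)
Q(r) = -44*sqrt(r)
9*10564 + Q(-29) = 9*10564 - 44*I*sqrt(29) = 95076 - 44*I*sqrt(29)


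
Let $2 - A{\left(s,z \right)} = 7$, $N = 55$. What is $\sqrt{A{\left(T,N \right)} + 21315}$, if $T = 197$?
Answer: $\sqrt{21310} \approx 145.98$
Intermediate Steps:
$A{\left(s,z \right)} = -5$ ($A{\left(s,z \right)} = 2 - 7 = -5$)
$\sqrt{A{\left(T,N \right)} + 21315} = \sqrt{-5 + 21315} = \sqrt{21310}$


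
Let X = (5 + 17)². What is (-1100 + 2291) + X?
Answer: 1675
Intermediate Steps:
X = 484 (X = 22² = 484)
(-1100 + 2291) + X = (-1100 + 2291) + 484 = 1191 + 484 = 1675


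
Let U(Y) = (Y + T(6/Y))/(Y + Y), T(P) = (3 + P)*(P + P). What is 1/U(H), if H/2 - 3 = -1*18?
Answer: 750/389 ≈ 1.9280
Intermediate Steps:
T(P) = 2*P*(3 + P) (T(P) = (3 + P)*(2*P) = 2*P*(3 + P))
H = -30 (H = 6 + 2*(-1*18) = 6 + 2*(-18) = 6 - 36 = -30)
U(Y) = (Y + 12*(3 + 6/Y)/Y)/(2*Y) (U(Y) = (Y + 2*(6/Y)*(3 + 6/Y))/(Y + Y) = (Y + 12*(3 + 6/Y)/Y)/((2*Y)) = (Y + 12*(3 + 6/Y)/Y)*(1/(2*Y)) = (Y + 12*(3 + 6/Y)/Y)/(2*Y))
1/U(H) = 1/((1/2)*(72 + (-30)**3 + 36*(-30))/(-30)**3) = 1/((1/2)*(-1/27000)*(72 - 27000 - 1080)) = 1/((1/2)*(-1/27000)*(-28008)) = 1/(389/750) = 750/389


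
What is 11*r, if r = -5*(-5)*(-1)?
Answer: -275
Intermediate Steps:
r = -25 (r = 25*(-1) = -25)
11*r = 11*(-25) = -275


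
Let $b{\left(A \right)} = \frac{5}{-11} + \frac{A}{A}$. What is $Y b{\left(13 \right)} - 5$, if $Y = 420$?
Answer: $\frac{2465}{11} \approx 224.09$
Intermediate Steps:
$b{\left(A \right)} = \frac{6}{11}$ ($b{\left(A \right)} = 5 \left(- \frac{1}{11}\right) + 1 = - \frac{5}{11} + 1 = \frac{6}{11}$)
$Y b{\left(13 \right)} - 5 = 420 \cdot \frac{6}{11} - 5 = \frac{2520}{11} - 5 = \frac{2465}{11}$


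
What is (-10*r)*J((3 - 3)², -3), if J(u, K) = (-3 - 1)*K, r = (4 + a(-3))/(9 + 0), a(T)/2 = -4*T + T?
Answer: -880/3 ≈ -293.33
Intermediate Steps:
a(T) = -6*T (a(T) = 2*(-4*T + T) = 2*(-3*T) = -6*T)
r = 22/9 (r = (4 - 6*(-3))/(9 + 0) = (4 + 18)/9 = 22*(⅑) = 22/9 ≈ 2.4444)
J(u, K) = -4*K
(-10*r)*J((3 - 3)², -3) = (-10*22/9)*(-4*(-3)) = -220/9*12 = -880/3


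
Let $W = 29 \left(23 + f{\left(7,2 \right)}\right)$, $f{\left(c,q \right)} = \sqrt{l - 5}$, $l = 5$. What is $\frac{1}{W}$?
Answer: $\frac{1}{667} \approx 0.0014993$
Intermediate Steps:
$f{\left(c,q \right)} = 0$ ($f{\left(c,q \right)} = \sqrt{5 - 5} = \sqrt{0} = 0$)
$W = 667$ ($W = 29 \left(23 + 0\right) = 29 \cdot 23 = 667$)
$\frac{1}{W} = \frac{1}{667}$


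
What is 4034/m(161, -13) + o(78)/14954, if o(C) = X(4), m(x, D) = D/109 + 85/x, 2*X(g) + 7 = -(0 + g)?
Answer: 529316743959/53625044 ≈ 9870.7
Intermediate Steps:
X(g) = -7/2 - g/2 (X(g) = -7/2 + (-(0 + g))/2 = -7/2 + (-g)/2 = -7/2 - g/2)
m(x, D) = 85/x + D/109 (m(x, D) = D*(1/109) + 85/x = D/109 + 85/x = 85/x + D/109)
o(C) = -11/2 (o(C) = -7/2 - 1/2*4 = -7/2 - 2 = -11/2)
4034/m(161, -13) + o(78)/14954 = 4034/(85/161 + (1/109)*(-13)) - 11/2/14954 = 4034/(85*(1/161) - 13/109) - 11/2*1/14954 = 4034/(85/161 - 13/109) - 11/29908 = 4034/(7172/17549) - 11/29908 = 4034*(17549/7172) - 11/29908 = 35396333/3586 - 11/29908 = 529316743959/53625044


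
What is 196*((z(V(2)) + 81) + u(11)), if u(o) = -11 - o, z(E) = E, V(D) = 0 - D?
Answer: 11172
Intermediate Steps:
V(D) = -D
196*((z(V(2)) + 81) + u(11)) = 196*((-1*2 + 81) + (-11 - 1*11)) = 196*((-2 + 81) + (-11 - 11)) = 196*(79 - 22) = 196*57 = 11172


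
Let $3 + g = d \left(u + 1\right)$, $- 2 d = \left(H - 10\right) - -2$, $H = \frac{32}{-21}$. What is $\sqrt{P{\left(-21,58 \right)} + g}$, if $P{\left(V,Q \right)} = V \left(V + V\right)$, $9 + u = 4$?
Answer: $\frac{\sqrt{379239}}{21} \approx 29.325$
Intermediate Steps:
$u = -5$ ($u = -9 + 4 = -5$)
$H = - \frac{32}{21}$ ($H = 32 \left(- \frac{1}{21}\right) = - \frac{32}{21} \approx -1.5238$)
$P{\left(V,Q \right)} = 2 V^{2}$ ($P{\left(V,Q \right)} = V 2 V = 2 V^{2}$)
$d = \frac{100}{21}$ ($d = - \frac{\left(- \frac{32}{21} - 10\right) - -2}{2} = - \frac{\left(- \frac{32}{21} - 10\right) + 2}{2} = - \frac{- \frac{242}{21} + 2}{2} = \left(- \frac{1}{2}\right) \left(- \frac{200}{21}\right) = \frac{100}{21} \approx 4.7619$)
$g = - \frac{463}{21}$ ($g = -3 + \frac{100 \left(-5 + 1\right)}{21} = -3 + \frac{100}{21} \left(-4\right) = -3 - \frac{400}{21} = - \frac{463}{21} \approx -22.048$)
$\sqrt{P{\left(-21,58 \right)} + g} = \sqrt{2 \left(-21\right)^{2} - \frac{463}{21}} = \sqrt{2 \cdot 441 - \frac{463}{21}} = \sqrt{882 - \frac{463}{21}} = \sqrt{\frac{18059}{21}} = \frac{\sqrt{379239}}{21}$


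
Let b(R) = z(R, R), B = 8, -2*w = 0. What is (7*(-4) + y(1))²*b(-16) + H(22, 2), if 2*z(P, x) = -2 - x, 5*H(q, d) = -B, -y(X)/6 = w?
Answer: 27432/5 ≈ 5486.4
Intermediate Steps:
w = 0 (w = -½*0 = 0)
y(X) = 0 (y(X) = -6*0 = 0)
H(q, d) = -8/5 (H(q, d) = (-1*8)/5 = (⅕)*(-8) = -8/5)
z(P, x) = -1 - x/2 (z(P, x) = (-2 - x)/2 = -1 - x/2)
b(R) = -1 - R/2
(7*(-4) + y(1))²*b(-16) + H(22, 2) = (7*(-4) + 0)²*(-1 - ½*(-16)) - 8/5 = (-28 + 0)²*(-1 + 8) - 8/5 = (-28)²*7 - 8/5 = 784*7 - 8/5 = 5488 - 8/5 = 27432/5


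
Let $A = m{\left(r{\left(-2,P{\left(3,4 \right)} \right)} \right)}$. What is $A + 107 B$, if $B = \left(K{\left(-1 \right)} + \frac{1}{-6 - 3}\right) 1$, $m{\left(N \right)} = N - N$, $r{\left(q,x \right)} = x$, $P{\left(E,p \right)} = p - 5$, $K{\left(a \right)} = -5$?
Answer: $- \frac{4922}{9} \approx -546.89$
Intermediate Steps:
$P{\left(E,p \right)} = -5 + p$
$m{\left(N \right)} = 0$
$B = - \frac{46}{9}$ ($B = \left(-5 + \frac{1}{-6 - 3}\right) 1 = \left(-5 + \frac{1}{-9}\right) 1 = \left(-5 - \frac{1}{9}\right) 1 = \left(- \frac{46}{9}\right) 1 = - \frac{46}{9} \approx -5.1111$)
$A = 0$
$A + 107 B = 0 + 107 \left(- \frac{46}{9}\right) = 0 - \frac{4922}{9} = - \frac{4922}{9}$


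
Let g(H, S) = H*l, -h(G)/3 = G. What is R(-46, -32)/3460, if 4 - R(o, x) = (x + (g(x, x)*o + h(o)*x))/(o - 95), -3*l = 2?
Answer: -3649/365895 ≈ -0.0099728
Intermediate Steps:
l = -2/3 (l = -1/3*2 = -2/3 ≈ -0.66667)
h(G) = -3*G
g(H, S) = -2*H/3 (g(H, S) = H*(-2/3) = -2*H/3)
R(o, x) = 4 - (x - 11*o*x/3)/(-95 + o) (R(o, x) = 4 - (x + ((-2*x/3)*o + (-3*o)*x))/(o - 95) = 4 - (x + (-2*o*x/3 - 3*o*x))/(-95 + o) = 4 - (x - 11*o*x/3)/(-95 + o))
R(-46, -32)/3460 = ((-380 - 1*(-32) + 4*(-46) + (11/3)*(-46)*(-32))/(-95 - 46))/3460 = ((-380 + 32 - 184 + 16192/3)/(-141))*(1/3460) = -1/141*14596/3*(1/3460) = -14596/423*1/3460 = -3649/365895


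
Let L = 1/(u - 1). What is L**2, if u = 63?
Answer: 1/3844 ≈ 0.00026015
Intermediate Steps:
L = 1/62 (L = 1/(63 - 1) = 1/62 ≈ 0.016129)
L**2 = (1/62)**2 = 1/3844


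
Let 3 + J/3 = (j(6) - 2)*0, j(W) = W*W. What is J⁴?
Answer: 6561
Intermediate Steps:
j(W) = W²
J = -9 (J = -9 + 3*((6² - 2)*0) = -9 + 3*((36 - 2)*0) = -9 + 3*(34*0) = -9 + 3*0 = -9 + 0 = -9)
J⁴ = (-9)⁴ = 6561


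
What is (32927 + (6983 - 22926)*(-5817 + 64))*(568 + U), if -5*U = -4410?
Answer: 133041858700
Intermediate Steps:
U = 882 (U = -⅕*(-4410) = 882)
(32927 + (6983 - 22926)*(-5817 + 64))*(568 + U) = (32927 + (6983 - 22926)*(-5817 + 64))*(568 + 882) = (32927 - 15943*(-5753))*1450 = (32927 + 91720079)*1450 = 91753006*1450 = 133041858700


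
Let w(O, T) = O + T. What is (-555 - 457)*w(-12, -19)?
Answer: 31372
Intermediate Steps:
(-555 - 457)*w(-12, -19) = (-555 - 457)*(-12 - 19) = -1012*(-31) = 31372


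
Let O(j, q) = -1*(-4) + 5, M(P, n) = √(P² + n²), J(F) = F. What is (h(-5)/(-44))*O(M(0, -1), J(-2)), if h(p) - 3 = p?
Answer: 9/22 ≈ 0.40909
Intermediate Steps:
h(p) = 3 + p
O(j, q) = 9 (O(j, q) = 4 + 5 = 9)
(h(-5)/(-44))*O(M(0, -1), J(-2)) = ((3 - 5)/(-44))*9 = -2*(-1/44)*9 = (1/22)*9 = 9/22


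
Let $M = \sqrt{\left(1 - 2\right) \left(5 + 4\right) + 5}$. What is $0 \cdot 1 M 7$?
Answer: $0$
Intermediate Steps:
$M = 2 i$ ($M = \sqrt{\left(1 - 2\right) 9 + 5} = \sqrt{\left(-1\right) 9 + 5} = \sqrt{-9 + 5} = \sqrt{-4} = 2 i \approx 2.0 i$)
$0 \cdot 1 M 7 = 0 \cdot 1 \cdot 2 i 7 = 0 \cdot 2 i 7 = 0 \cdot 7 = 0$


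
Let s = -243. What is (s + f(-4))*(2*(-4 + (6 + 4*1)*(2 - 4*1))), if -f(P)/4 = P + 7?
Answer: 12240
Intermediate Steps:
f(P) = -28 - 4*P (f(P) = -4*(P + 7) = -4*(7 + P) = -28 - 4*P)
(s + f(-4))*(2*(-4 + (6 + 4*1)*(2 - 4*1))) = (-243 + (-28 - 4*(-4)))*(2*(-4 + (6 + 4*1)*(2 - 4*1))) = (-243 + (-28 + 16))*(2*(-4 + (6 + 4)*(2 - 4))) = (-243 - 12)*(2*(-4 + 10*(-2))) = -510*(-4 - 20) = -510*(-24) = -255*(-48) = 12240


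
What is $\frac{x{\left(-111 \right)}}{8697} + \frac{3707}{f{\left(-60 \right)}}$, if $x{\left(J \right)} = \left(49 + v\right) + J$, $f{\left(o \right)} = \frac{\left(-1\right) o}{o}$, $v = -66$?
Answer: $- \frac{32239907}{8697} \approx -3707.0$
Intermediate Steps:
$f{\left(o \right)} = -1$
$x{\left(J \right)} = -17 + J$ ($x{\left(J \right)} = \left(49 - 66\right) + J = -17 + J$)
$\frac{x{\left(-111 \right)}}{8697} + \frac{3707}{f{\left(-60 \right)}} = \frac{-17 - 111}{8697} + \frac{3707}{-1} = \left(-128\right) \frac{1}{8697} + 3707 \left(-1\right) = - \frac{128}{8697} - 3707 = - \frac{32239907}{8697}$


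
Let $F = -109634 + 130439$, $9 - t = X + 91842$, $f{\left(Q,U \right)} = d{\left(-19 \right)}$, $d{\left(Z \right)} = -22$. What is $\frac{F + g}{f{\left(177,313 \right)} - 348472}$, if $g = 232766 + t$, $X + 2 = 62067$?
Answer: $- \frac{99673}{348494} \approx -0.28601$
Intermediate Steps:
$X = 62065$ ($X = -2 + 62067 = 62065$)
$f{\left(Q,U \right)} = -22$
$t = -153898$ ($t = 9 - \left(62065 + 91842\right) = 9 - 153907 = -153898$)
$F = 20805$
$g = 78868$ ($g = 232766 - 153898 = 78868$)
$\frac{F + g}{f{\left(177,313 \right)} - 348472} = \frac{20805 + 78868}{-22 - 348472} = \frac{99673}{-348494} = 99673 \left(- \frac{1}{348494}\right) = - \frac{99673}{348494}$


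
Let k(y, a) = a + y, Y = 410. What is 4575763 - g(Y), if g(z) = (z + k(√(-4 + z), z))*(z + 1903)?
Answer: 2679103 - 2313*√406 ≈ 2.6325e+6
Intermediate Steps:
g(z) = (1903 + z)*(√(-4 + z) + 2*z) (g(z) = (z + (z + √(-4 + z)))*(z + 1903) = (√(-4 + z) + 2*z)*(1903 + z) = (1903 + z)*(√(-4 + z) + 2*z))
4575763 - g(Y) = 4575763 - (410² + 1903*√(-4 + 410) + 3806*410 + 410*(410 + √(-4 + 410))) = 4575763 - (168100 + 1903*√406 + 1560460 + 410*(410 + √406)) = 4575763 - (168100 + 1903*√406 + 1560460 + (168100 + 410*√406)) = 4575763 - (1896660 + 2313*√406) = 4575763 + (-1896660 - 2313*√406) = 2679103 - 2313*√406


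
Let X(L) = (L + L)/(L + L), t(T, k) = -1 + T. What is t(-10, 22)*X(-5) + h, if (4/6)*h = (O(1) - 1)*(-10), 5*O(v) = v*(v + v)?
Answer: -2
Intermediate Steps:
O(v) = 2*v²/5 (O(v) = (v*(v + v))/5 = (v*(2*v))/5 = (2*v²)/5 = 2*v²/5)
X(L) = 1 (X(L) = (2*L)/((2*L)) = (2*L)*(1/(2*L)) = 1)
h = 9 (h = 3*(((⅖)*1² - 1)*(-10))/2 = 3*(((⅖)*1 - 1)*(-10))/2 = 3*((⅖ - 1)*(-10))/2 = 3*(-⅗*(-10))/2 = (3/2)*6 = 9)
t(-10, 22)*X(-5) + h = (-1 - 10)*1 + 9 = -11*1 + 9 = -11 + 9 = -2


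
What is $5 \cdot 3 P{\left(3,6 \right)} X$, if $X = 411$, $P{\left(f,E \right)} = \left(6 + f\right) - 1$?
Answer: $49320$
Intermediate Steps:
$P{\left(f,E \right)} = 5 + f$
$5 \cdot 3 P{\left(3,6 \right)} X = 5 \cdot 3 \left(5 + 3\right) 411 = 15 \cdot 8 \cdot 411 = 120 \cdot 411 = 49320$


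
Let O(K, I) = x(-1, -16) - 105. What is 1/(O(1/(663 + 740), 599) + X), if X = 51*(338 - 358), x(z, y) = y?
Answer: -1/1141 ≈ -0.00087642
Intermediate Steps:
X = -1020 (X = 51*(-20) = -1020)
O(K, I) = -121 (O(K, I) = -16 - 105 = -121)
1/(O(1/(663 + 740), 599) + X) = 1/(-121 - 1020) = 1/(-1141) = -1/1141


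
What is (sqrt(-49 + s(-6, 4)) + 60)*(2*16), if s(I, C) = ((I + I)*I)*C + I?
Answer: 1920 + 32*sqrt(233) ≈ 2408.5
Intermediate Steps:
s(I, C) = I + 2*C*I**2 (s(I, C) = ((2*I)*I)*C + I = (2*I**2)*C + I = 2*C*I**2 + I = I + 2*C*I**2)
(sqrt(-49 + s(-6, 4)) + 60)*(2*16) = (sqrt(-49 - 6*(1 + 2*4*(-6))) + 60)*(2*16) = (sqrt(-49 - 6*(1 - 48)) + 60)*32 = (sqrt(-49 - 6*(-47)) + 60)*32 = (sqrt(-49 + 282) + 60)*32 = (sqrt(233) + 60)*32 = (60 + sqrt(233))*32 = 1920 + 32*sqrt(233)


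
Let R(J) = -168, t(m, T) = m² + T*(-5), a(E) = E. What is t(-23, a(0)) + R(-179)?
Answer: 361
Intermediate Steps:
t(m, T) = m² - 5*T
t(-23, a(0)) + R(-179) = ((-23)² - 5*0) - 168 = (529 + 0) - 168 = 529 - 168 = 361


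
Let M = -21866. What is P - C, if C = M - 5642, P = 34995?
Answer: 62503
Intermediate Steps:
C = -27508 (C = -21866 - 5642 = -27508)
P - C = 34995 - 1*(-27508) = 34995 + 27508 = 62503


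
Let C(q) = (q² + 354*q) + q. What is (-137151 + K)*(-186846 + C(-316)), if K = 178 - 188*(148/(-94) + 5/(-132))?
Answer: 299425937340/11 ≈ 2.7221e+10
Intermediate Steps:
C(q) = q² + 355*q
K = 15877/33 (K = 178 - 188*(148*(-1/94) + 5*(-1/132)) = 178 - 188*(-74/47 - 5/132) = 178 - 188*(-10003/6204) = 178 + 10003/33 = 15877/33 ≈ 481.12)
(-137151 + K)*(-186846 + C(-316)) = (-137151 + 15877/33)*(-186846 - 316*(355 - 316)) = -4510106*(-186846 - 316*39)/33 = -4510106*(-186846 - 12324)/33 = -4510106/33*(-199170) = 299425937340/11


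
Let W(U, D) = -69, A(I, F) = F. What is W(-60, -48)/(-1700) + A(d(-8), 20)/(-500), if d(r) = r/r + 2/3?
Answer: 1/1700 ≈ 0.00058824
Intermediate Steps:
d(r) = 5/3 (d(r) = 1 + 2*(⅓) = 1 + ⅔ = 5/3)
W(-60, -48)/(-1700) + A(d(-8), 20)/(-500) = -69/(-1700) + 20/(-500) = -69*(-1/1700) + 20*(-1/500) = 69/1700 - 1/25 = 1/1700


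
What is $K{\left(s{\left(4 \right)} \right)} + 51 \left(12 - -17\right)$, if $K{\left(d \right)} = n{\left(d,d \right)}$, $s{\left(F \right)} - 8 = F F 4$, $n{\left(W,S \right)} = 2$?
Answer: $1481$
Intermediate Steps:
$s{\left(F \right)} = 8 + 4 F^{2}$ ($s{\left(F \right)} = 8 + F F 4 = 8 + F^{2} \cdot 4 = 8 + 4 F^{2}$)
$K{\left(d \right)} = 2$
$K{\left(s{\left(4 \right)} \right)} + 51 \left(12 - -17\right) = 2 + 51 \left(12 - -17\right) = 2 + 51 \left(12 + 17\right) = 2 + 51 \cdot 29 = 2 + 1479 = 1481$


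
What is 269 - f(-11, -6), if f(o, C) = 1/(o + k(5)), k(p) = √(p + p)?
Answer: 29870/111 + √10/111 ≈ 269.13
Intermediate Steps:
k(p) = √2*√p (k(p) = √(2*p) = √2*√p)
f(o, C) = 1/(o + √10) (f(o, C) = 1/(o + √2*√5) = 1/(o + √10))
269 - f(-11, -6) = 269 - 1/(-11 + √10)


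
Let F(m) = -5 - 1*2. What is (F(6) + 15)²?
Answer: 64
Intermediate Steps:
F(m) = -7 (F(m) = -5 - 2 = -7)
(F(6) + 15)² = (-7 + 15)² = 8² = 64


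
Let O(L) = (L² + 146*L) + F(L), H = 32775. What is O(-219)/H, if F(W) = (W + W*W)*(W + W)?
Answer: -6965003/10925 ≈ -637.53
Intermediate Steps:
F(W) = 2*W*(W + W²) (F(W) = (W + W²)*(2*W) = 2*W*(W + W²))
O(L) = L² + 146*L + 2*L²*(1 + L) (O(L) = (L² + 146*L) + 2*L²*(1 + L) = L² + 146*L + 2*L²*(1 + L))
O(-219)/H = -219*(146 - 219 + 2*(-219)*(1 - 219))/32775 = -219*(146 - 219 + 2*(-219)*(-218))*(1/32775) = -219*(146 - 219 + 95484)*(1/32775) = -219*95411*(1/32775) = -20895009*1/32775 = -6965003/10925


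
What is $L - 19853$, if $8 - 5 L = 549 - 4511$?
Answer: $-19059$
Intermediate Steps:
$L = 794$ ($L = \frac{8}{5} - \frac{549 - 4511}{5} = \frac{8}{5} - - \frac{3962}{5} = \frac{8}{5} + \frac{3962}{5} = 794$)
$L - 19853 = 794 - 19853 = -19059$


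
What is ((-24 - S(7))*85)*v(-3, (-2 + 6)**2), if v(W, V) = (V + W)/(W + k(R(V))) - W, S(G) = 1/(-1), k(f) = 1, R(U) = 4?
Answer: 13685/2 ≈ 6842.5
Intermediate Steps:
S(G) = -1
v(W, V) = -W + (V + W)/(1 + W) (v(W, V) = (V + W)/(W + 1) - W = (V + W)/(1 + W) - W = -W + (V + W)/(1 + W))
((-24 - S(7))*85)*v(-3, (-2 + 6)**2) = ((-24 - 1*(-1))*85)*(((-2 + 6)**2 - 1*(-3)**2)/(1 - 3)) = ((-24 + 1)*85)*((4**2 - 1*9)/(-2)) = (-23*85)*(-(16 - 9)/2) = -(-1955)*7/2 = -1955*(-7/2) = 13685/2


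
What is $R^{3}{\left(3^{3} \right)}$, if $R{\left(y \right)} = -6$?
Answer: $-216$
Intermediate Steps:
$R^{3}{\left(3^{3} \right)} = \left(-6\right)^{3} = -216$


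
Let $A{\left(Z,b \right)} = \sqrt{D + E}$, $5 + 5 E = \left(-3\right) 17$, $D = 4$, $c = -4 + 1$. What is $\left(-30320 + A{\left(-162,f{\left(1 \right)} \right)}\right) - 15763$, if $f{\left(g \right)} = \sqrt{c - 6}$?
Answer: $-46083 + \frac{6 i \sqrt{5}}{5} \approx -46083.0 + 2.6833 i$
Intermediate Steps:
$c = -3$
$E = - \frac{56}{5}$ ($E = -1 + \frac{\left(-3\right) 17}{5} = -1 + \frac{1}{5} \left(-51\right) = -1 - \frac{51}{5} = - \frac{56}{5} \approx -11.2$)
$f{\left(g \right)} = 3 i$ ($f{\left(g \right)} = \sqrt{-3 - 6} = \sqrt{-9} = 3 i$)
$A{\left(Z,b \right)} = \frac{6 i \sqrt{5}}{5}$ ($A{\left(Z,b \right)} = \sqrt{4 - \frac{56}{5}} = \sqrt{- \frac{36}{5}} = \frac{6 i \sqrt{5}}{5}$)
$\left(-30320 + A{\left(-162,f{\left(1 \right)} \right)}\right) - 15763 = \left(-30320 + \frac{6 i \sqrt{5}}{5}\right) - 15763 = -46083 + \frac{6 i \sqrt{5}}{5}$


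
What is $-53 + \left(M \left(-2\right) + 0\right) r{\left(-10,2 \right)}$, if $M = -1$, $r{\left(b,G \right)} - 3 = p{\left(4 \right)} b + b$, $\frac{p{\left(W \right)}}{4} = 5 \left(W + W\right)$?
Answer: $-3267$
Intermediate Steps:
$p{\left(W \right)} = 40 W$ ($p{\left(W \right)} = 4 \cdot 5 \left(W + W\right) = 4 \cdot 5 \cdot 2 W = 4 \cdot 10 W = 40 W$)
$r{\left(b,G \right)} = 3 + 161 b$ ($r{\left(b,G \right)} = 3 + \left(40 \cdot 4 b + b\right) = 3 + \left(160 b + b\right) = 3 + 161 b$)
$-53 + \left(M \left(-2\right) + 0\right) r{\left(-10,2 \right)} = -53 + \left(\left(-1\right) \left(-2\right) + 0\right) \left(3 + 161 \left(-10\right)\right) = -53 + \left(2 + 0\right) \left(3 - 1610\right) = -53 + 2 \left(-1607\right) = -53 - 3214 = -3267$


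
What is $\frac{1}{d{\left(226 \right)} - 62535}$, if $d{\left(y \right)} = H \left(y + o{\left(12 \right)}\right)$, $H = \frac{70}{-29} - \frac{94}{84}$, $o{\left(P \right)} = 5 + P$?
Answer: $- \frac{406}{25737753} \approx -1.5774 \cdot 10^{-5}$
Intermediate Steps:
$H = - \frac{4303}{1218}$ ($H = 70 \left(- \frac{1}{29}\right) - \frac{47}{42} = - \frac{70}{29} - \frac{47}{42} = - \frac{4303}{1218} \approx -3.5328$)
$d{\left(y \right)} = - \frac{73151}{1218} - \frac{4303 y}{1218}$ ($d{\left(y \right)} = - \frac{4303 \left(y + \left(5 + 12\right)\right)}{1218} = - \frac{4303 \left(y + 17\right)}{1218} = - \frac{4303 \left(17 + y\right)}{1218} = - \frac{73151}{1218} - \frac{4303 y}{1218}$)
$\frac{1}{d{\left(226 \right)} - 62535} = \frac{1}{\left(- \frac{73151}{1218} - \frac{486239}{609}\right) - 62535} = \frac{1}{- \frac{348543}{406} - 62535} = \frac{1}{- \frac{25737753}{406}} = - \frac{406}{25737753}$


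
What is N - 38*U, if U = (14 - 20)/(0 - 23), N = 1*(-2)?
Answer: -274/23 ≈ -11.913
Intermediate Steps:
N = -2
U = 6/23 (U = -6/(-23) = -6*(-1/23) = 6/23 ≈ 0.26087)
N - 38*U = -2 - 38*6/23 = -2 - 228/23 = -274/23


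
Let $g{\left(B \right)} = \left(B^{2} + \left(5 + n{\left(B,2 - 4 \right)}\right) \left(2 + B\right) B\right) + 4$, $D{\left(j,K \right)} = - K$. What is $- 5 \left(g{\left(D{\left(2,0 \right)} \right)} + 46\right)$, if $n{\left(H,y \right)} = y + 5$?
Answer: $-250$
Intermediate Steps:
$n{\left(H,y \right)} = 5 + y$
$g{\left(B \right)} = 4 + B^{2} + B \left(16 + 8 B\right)$ ($g{\left(B \right)} = \left(B^{2} + \left(5 + \left(5 + \left(2 - 4\right)\right)\right) \left(2 + B\right) B\right) + 4 = \left(B^{2} + \left(5 + \left(5 - 2\right)\right) \left(2 + B\right) B\right) + 4 = \left(B^{2} + \left(5 + 3\right) \left(2 + B\right) B\right) + 4 = \left(B^{2} + 8 \left(2 + B\right) B\right) + 4 = \left(B^{2} + \left(16 + 8 B\right) B\right) + 4 = \left(B^{2} + B \left(16 + 8 B\right)\right) + 4 = 4 + B^{2} + B \left(16 + 8 B\right)$)
$- 5 \left(g{\left(D{\left(2,0 \right)} \right)} + 46\right) = - 5 \left(\left(4 + 9 \left(\left(-1\right) 0\right)^{2} + 16 \left(\left(-1\right) 0\right)\right) + 46\right) = - 5 \left(\left(4 + 9 \cdot 0^{2} + 16 \cdot 0\right) + 46\right) = - 5 \left(\left(4 + 9 \cdot 0 + 0\right) + 46\right) = - 5 \left(\left(4 + 0 + 0\right) + 46\right) = - 5 \left(4 + 46\right) = \left(-5\right) 50 = -250$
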